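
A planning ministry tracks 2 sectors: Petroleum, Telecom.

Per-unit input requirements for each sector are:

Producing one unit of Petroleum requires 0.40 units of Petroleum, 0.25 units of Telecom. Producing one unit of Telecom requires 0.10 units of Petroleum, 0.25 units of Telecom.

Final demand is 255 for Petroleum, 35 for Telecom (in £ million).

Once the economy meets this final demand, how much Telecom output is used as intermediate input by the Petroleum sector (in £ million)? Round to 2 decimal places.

z_TP = 114.56

I − A =
  [   0.60    -0.10]
  [  -0.25     0.75]
det(I−A) = (0.60)(0.75) − (-0.10)(-0.25) = 0.4250
adj(I−A) = [[0.75, 0.10], [0.25, 0.60]]
(I − A)⁻¹ = adj(I−A) / det(I−A) ≈
  [   1.7647     0.2353]
  [   0.5882     1.4118]
First solve x = (I − A)⁻¹ d = adj(I−A)·d / det(I−A); in particular x_P = (0.75·255 + 0.10·35) / 0.4250 = 194.75 / 0.4250 ≈ 458.2353.
Intermediate flow from T to P: z_TP = a_TP · x_P = 0.25 × 194.75 / 0.4250 = 48.6875 / 0.4250 ≈ 114.56.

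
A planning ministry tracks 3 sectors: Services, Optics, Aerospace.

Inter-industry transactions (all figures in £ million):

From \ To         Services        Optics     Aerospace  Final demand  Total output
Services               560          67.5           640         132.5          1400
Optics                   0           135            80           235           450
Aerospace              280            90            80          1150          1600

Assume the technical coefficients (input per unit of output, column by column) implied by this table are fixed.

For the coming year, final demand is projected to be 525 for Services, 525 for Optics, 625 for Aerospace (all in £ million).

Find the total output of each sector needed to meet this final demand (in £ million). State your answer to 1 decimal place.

x_1 = 1908.7, x_2 = 838.3, x_3 = 1236.2

Technical coefficients a_ij = z_ij / X_j:
  a_11 = 560/1400 = 0.40, a_21 = 0/1400 = 0.00, a_31 = 280/1400 = 0.20
  a_12 = 67.5/450 = 0.15, a_22 = 135/450 = 0.30, a_32 = 90/450 = 0.20
  a_13 = 640/1600 = 0.40, a_23 = 80/1600 = 0.05, a_33 = 80/1600 = 0.05
I − A =
  [   0.60    -0.15    -0.40]
  [   0.00     0.70    -0.05]
  [  -0.20    -0.20     0.95]
Cofactors of I−A, C_ij = (−1)^(i+j)·(minor ij) (rows/columns in the sector order above):
  C_11 = (0.70)(0.95) − (-0.05)(-0.20) = 0.6550
  C_12 = −[(0.00)(0.95) − (-0.05)(-0.20)] = 0.0100
  C_13 = (0.00)(-0.20) − (0.70)(-0.20) = 0.1400
  C_21 = −[(-0.15)(0.95) − (-0.40)(-0.20)] = 0.2225
  C_22 = (0.60)(0.95) − (-0.40)(-0.20) = 0.4900
  C_23 = −[(0.60)(-0.20) − (-0.15)(-0.20)] = 0.1500
  C_31 = (-0.15)(-0.05) − (-0.40)(0.70) = 0.2875
  C_32 = −[(0.60)(-0.05) − (-0.40)(0.00)] = 0.0300
  C_33 = (0.60)(0.70) − (-0.15)(0.00) = 0.4200
det(I−A) = Σ_j (I−A)_1j·C_1j = (0.60)(0.6550) + (-0.15)(0.0100) + (-0.40)(0.1400) = 0.3355
adj(I−A) = Cᵀ =
  [ 0.6550   0.2225   0.2875]
  [ 0.0100   0.4900   0.0300]
  [ 0.1400   0.1500   0.4200]
(I − A)⁻¹ = adj(I−A) / det(I−A) ≈
  [   1.9523     0.6632     0.8569]
  [   0.0298     1.4605     0.0894]
  [   0.4173     0.4471     1.2519]
x = (I − A)⁻¹ d = adj(I−A)·d / det(I−A), with det(I−A) = 0.3355:
  x_1 = (0.6550·525 + 0.2225·525 + 0.2875·625) / 0.3355 = 640.375 / 0.3355 ≈ 1908.7
  x_2 = (0.0100·525 + 0.4900·525 + 0.0300·625) / 0.3355 = 281.25 / 0.3355 ≈ 838.3
  x_3 = (0.1400·525 + 0.1500·525 + 0.4200·625) / 0.3355 = 414.75 / 0.3355 ≈ 1236.2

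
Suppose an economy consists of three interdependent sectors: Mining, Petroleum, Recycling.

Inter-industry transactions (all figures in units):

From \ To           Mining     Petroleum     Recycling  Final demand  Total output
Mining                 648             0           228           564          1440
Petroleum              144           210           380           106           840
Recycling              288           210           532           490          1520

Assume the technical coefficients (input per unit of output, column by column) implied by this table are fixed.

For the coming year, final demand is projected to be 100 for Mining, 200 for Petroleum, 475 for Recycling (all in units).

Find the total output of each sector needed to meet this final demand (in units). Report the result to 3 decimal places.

x_1 = 498.494, x_2 = 720.181, x_3 = 1161.145

Technical coefficients a_ij = z_ij / X_j:
  a_11 = 648/1440 = 0.45, a_21 = 144/1440 = 0.10, a_31 = 288/1440 = 0.20
  a_12 = 0/840 = 0.00, a_22 = 210/840 = 0.25, a_32 = 210/840 = 0.25
  a_13 = 228/1520 = 0.15, a_23 = 380/1520 = 0.25, a_33 = 532/1520 = 0.35
I − A =
  [   0.55     0.00    -0.15]
  [  -0.10     0.75    -0.25]
  [  -0.20    -0.25     0.65]
Cofactors of I−A, C_ij = (−1)^(i+j)·(minor ij) (rows/columns in the sector order above):
  C_11 = (0.75)(0.65) − (-0.25)(-0.25) = 0.4250
  C_12 = −[(-0.10)(0.65) − (-0.25)(-0.20)] = 0.1150
  C_13 = (-0.10)(-0.25) − (0.75)(-0.20) = 0.1750
  C_21 = −[(0.00)(0.65) − (-0.15)(-0.25)] = 0.0375
  C_22 = (0.55)(0.65) − (-0.15)(-0.20) = 0.3275
  C_23 = −[(0.55)(-0.25) − (0.00)(-0.20)] = 0.1375
  C_31 = (0.00)(-0.25) − (-0.15)(0.75) = 0.1125
  C_32 = −[(0.55)(-0.25) − (-0.15)(-0.10)] = 0.1525
  C_33 = (0.55)(0.75) − (0.00)(-0.10) = 0.4125
det(I−A) = Σ_j (I−A)_1j·C_1j = (0.55)(0.4250) + (0.00)(0.1150) + (-0.15)(0.1750) = 0.2075
adj(I−A) = Cᵀ =
  [ 0.4250   0.0375   0.1125]
  [ 0.1150   0.3275   0.1525]
  [ 0.1750   0.1375   0.4125]
(I − A)⁻¹ = adj(I−A) / det(I−A) ≈
  [   2.0482     0.1807     0.5422]
  [   0.5542     1.5783     0.7349]
  [   0.8434     0.6627     1.9880]
x = (I − A)⁻¹ d = adj(I−A)·d / det(I−A), with det(I−A) = 0.2075:
  x_1 = (0.4250·100 + 0.0375·200 + 0.1125·475) / 0.2075 = 103.4375 / 0.2075 ≈ 498.494
  x_2 = (0.1150·100 + 0.3275·200 + 0.1525·475) / 0.2075 = 149.4375 / 0.2075 ≈ 720.181
  x_3 = (0.1750·100 + 0.1375·200 + 0.4125·475) / 0.2075 = 240.9375 / 0.2075 ≈ 1161.145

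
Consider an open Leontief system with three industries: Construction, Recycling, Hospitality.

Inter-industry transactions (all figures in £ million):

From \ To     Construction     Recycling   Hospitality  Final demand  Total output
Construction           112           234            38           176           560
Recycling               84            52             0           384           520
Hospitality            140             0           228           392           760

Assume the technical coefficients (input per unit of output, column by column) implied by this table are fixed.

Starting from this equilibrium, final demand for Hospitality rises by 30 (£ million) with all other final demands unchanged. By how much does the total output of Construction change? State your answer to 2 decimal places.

Technical coefficients a_ij = z_ij / X_j:
  a_11 = 112/560 = 0.20, a_21 = 84/560 = 0.15, a_31 = 140/560 = 0.25
  a_12 = 234/520 = 0.45, a_22 = 52/520 = 0.10, a_32 = 0/520 = 0.00
  a_13 = 38/760 = 0.05, a_23 = 0/760 = 0.00, a_33 = 228/760 = 0.30
I − A =
  [   0.80    -0.45    -0.05]
  [  -0.15     0.90     0.00]
  [  -0.25     0.00     0.70]
Cofactors of I−A, C_ij = (−1)^(i+j)·(minor ij) (rows/columns in the sector order above):
  C_11 = (0.90)(0.70) − (0.00)(0.00) = 0.6300
  C_12 = −[(-0.15)(0.70) − (0.00)(-0.25)] = 0.1050
  C_13 = (-0.15)(0.00) − (0.90)(-0.25) = 0.2250
  C_21 = −[(-0.45)(0.70) − (-0.05)(0.00)] = 0.3150
  C_22 = (0.80)(0.70) − (-0.05)(-0.25) = 0.5475
  C_23 = −[(0.80)(0.00) − (-0.45)(-0.25)] = 0.1125
  C_31 = (-0.45)(0.00) − (-0.05)(0.90) = 0.0450
  C_32 = −[(0.80)(0.00) − (-0.05)(-0.15)] = 0.0075
  C_33 = (0.80)(0.90) − (-0.45)(-0.15) = 0.6525
det(I−A) = Σ_j (I−A)_1j·C_1j = (0.80)(0.6300) + (-0.45)(0.1050) + (-0.05)(0.2250) = 0.4455
adj(I−A) = Cᵀ =
  [ 0.6300   0.3150   0.0450]
  [ 0.1050   0.5475   0.0075]
  [ 0.2250   0.1125   0.6525]
(I − A)⁻¹ = adj(I−A) / det(I−A) ≈
  [   1.4141     0.7071     0.1010]
  [   0.2357     1.2290     0.0168]
  [   0.5051     0.2525     1.4646]
Δx = (I − A)⁻¹ Δd with Δd having +30 in the Hospitality component and 0 elsewhere.
So Δx_1 = L_13 · (+30), where L_13 = adj(I−A)_13 / det(I−A) = 0.0450 / 0.4455.
Δx_1 = 0.0450 × (+30) / 0.4455 = 1.35 / 0.4455 ≈ 3.03.

Δx_1 = 3.03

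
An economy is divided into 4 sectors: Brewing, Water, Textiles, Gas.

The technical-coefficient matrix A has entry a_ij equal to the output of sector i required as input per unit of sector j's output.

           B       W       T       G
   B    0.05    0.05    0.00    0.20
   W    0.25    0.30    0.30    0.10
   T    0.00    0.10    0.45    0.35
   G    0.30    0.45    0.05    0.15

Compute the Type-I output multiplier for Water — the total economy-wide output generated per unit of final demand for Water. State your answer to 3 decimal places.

I − A =
  [   0.95    -0.05     0.00    -0.20]
  [  -0.25     0.70    -0.30    -0.10]
  [   0.00    -0.10     0.55    -0.35]
  [  -0.30    -0.45    -0.05     0.85]
Compute the cofactors C_ij = (−1)^(i+j)·(3×3 minor ij) of I−A; the adjugate is their transpose:
adj(I−A) = Cᵀ =
  [ 0.217000   0.073000   0.047000   0.079000]
  [ 0.160500   0.394500   0.231500   0.179500]
  [ 0.137125   0.229625   0.445875   0.242875]
  [ 0.169625   0.248125   0.165375   0.330375]
det(I−A) = Σ_j (I−A)_1j·C_1j = (0.95)(0.217000) + (-0.05)(0.160500) + (0.00)(0.137125) + (-0.20)(0.169625) = 0.1642
(I − A)⁻¹ = adj(I−A) / det(I−A) ≈
  [   1.3216     0.4446     0.2862     0.4811]
  [   0.9775     2.4026     1.4099     1.0932]
  [   0.8351     1.3984     2.7154     1.4791]
  [   1.0330     1.5111     1.0072     2.0120]
The output multiplier for sector j is the column-j sum of the Leontief inverse (I − A)⁻¹ = adj(I−A) / det(I−A).
Column W of adj(I−A): (0.073000, 0.394500, 0.229625, 0.248125); det(I−A) = 0.1642.
m_W = (0.073000 + 0.394500 + 0.229625 + 0.248125) / 0.1642 = 0.94525 / 0.1642 ≈ 5.757.

m_W = 5.757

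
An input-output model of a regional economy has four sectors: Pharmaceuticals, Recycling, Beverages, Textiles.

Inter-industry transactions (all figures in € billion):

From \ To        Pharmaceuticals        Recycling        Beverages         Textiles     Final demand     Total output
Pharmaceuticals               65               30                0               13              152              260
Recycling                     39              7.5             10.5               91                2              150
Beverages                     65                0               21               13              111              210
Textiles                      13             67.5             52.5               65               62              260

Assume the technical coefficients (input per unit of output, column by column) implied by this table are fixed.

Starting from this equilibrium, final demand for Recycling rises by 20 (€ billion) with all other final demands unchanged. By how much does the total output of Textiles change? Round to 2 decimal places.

Δx_T = 19.88

Technical coefficients a_ij = z_ij / X_j:
  a_PP = 65/260 = 0.25, a_RP = 39/260 = 0.15, a_BP = 65/260 = 0.25, a_TP = 13/260 = 0.05
  a_PR = 30/150 = 0.20, a_RR = 7.5/150 = 0.05, a_BR = 0/150 = 0.00, a_TR = 67.5/150 = 0.45
  a_PB = 0/210 = 0.00, a_RB = 10.5/210 = 0.05, a_BB = 21/210 = 0.10, a_TB = 52.5/210 = 0.25
  a_PT = 13/260 = 0.05, a_RT = 91/260 = 0.35, a_BT = 13/260 = 0.05, a_TT = 65/260 = 0.25
I − A =
  [   0.75    -0.20     0.00    -0.05]
  [  -0.15     0.95    -0.05    -0.35]
  [  -0.25     0.00     0.90    -0.05]
  [  -0.05    -0.45    -0.25     0.75]
Compute the cofactors C_ij = (−1)^(i+j)·(3×3 minor ij) of I−A; the adjugate is their transpose:
adj(I−A) = Cᵀ =
  [ 0.48650   0.15275   0.03800   0.10625]
  [ 0.14650   0.49150   0.09550   0.24550]
  [ 0.14450   0.06050   0.38450   0.06350]
  [ 0.16850   0.32525   0.18800   0.61175]
det(I−A) = Σ_j (I−A)_1j·C_1j = (0.75)(0.48650) + (-0.20)(0.14650) + (0.00)(0.14450) + (-0.05)(0.16850) = 0.32715
(I − A)⁻¹ = adj(I−A) / det(I−A) ≈
  [   1.4871     0.4669     0.1162     0.3248]
  [   0.4478     1.5024     0.2919     0.7504]
  [   0.4417     0.1849     1.1753     0.1941]
  [   0.5151     0.9942     0.5747     1.8699]
Δx = (I − A)⁻¹ Δd with Δd having +20 in the Recycling component and 0 elsewhere.
So Δx_T = L_TR · (+20), where L_TR = adj(I−A)_TR / det(I−A) = 0.32525 / 0.32715.
Δx_T = 0.32525 × (+20) / 0.32715 = 6.505 / 0.32715 ≈ 19.88.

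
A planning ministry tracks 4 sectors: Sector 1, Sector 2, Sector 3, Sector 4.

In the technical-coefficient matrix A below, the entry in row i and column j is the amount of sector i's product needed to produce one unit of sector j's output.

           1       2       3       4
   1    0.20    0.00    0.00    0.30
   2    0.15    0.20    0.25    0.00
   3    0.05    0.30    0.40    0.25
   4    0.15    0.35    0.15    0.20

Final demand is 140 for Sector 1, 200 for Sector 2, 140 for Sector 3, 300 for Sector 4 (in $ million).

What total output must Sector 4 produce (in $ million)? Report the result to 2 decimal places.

I − A =
  [   0.80     0.00     0.00    -0.30]
  [  -0.15     0.80    -0.25     0.00]
  [  -0.05    -0.30     0.60    -0.25]
  [  -0.15    -0.35    -0.15     0.80]
Compute the cofactors C_ij = (−1)^(i+j)·(3×3 minor ij) of I−A; the adjugate is their transpose:
adj(I−A) = Cᵀ =
  [ 0.272125   0.076500   0.062250   0.121500]
  [ 0.085750   0.324750   0.155500   0.080750]
  [ 0.111125   0.253750   0.460250   0.185500]
  [ 0.109375   0.204000   0.166000   0.324000]
det(I−A) = Σ_j (I−A)_1j·C_1j = (0.80)(0.272125) + (0.00)(0.085750) + (0.00)(0.111125) + (-0.30)(0.109375) = 0.1848875
(I − A)⁻¹ = adj(I−A) / det(I−A) ≈
  [   1.4718     0.4138     0.3367     0.6572]
  [   0.4638     1.7565     0.8411     0.4368]
  [   0.6010     1.3725     2.4894     1.0033]
  [   0.5916     1.1034     0.8978     1.7524]
x = (I − A)⁻¹ d = adj(I−A)·d / det(I−A), with det(I−A) = 0.1848875:
  x_1 = (0.272125·140 + 0.076500·200 + 0.062250·140 + 0.121500·300) / 0.1848875 = 98.5625 / 0.1848875 ≈ 533.09
  x_2 = (0.085750·140 + 0.324750·200 + 0.155500·140 + 0.080750·300) / 0.1848875 = 122.95 / 0.1848875 ≈ 665.00
  x_3 = (0.111125·140 + 0.253750·200 + 0.460250·140 + 0.185500·300) / 0.1848875 = 186.3925 / 0.1848875 ≈ 1008.14
  x_4 = (0.109375·140 + 0.204000·200 + 0.166000·140 + 0.324000·300) / 0.1848875 = 176.5525 / 0.1848875 ≈ 954.92

x_4 = 954.92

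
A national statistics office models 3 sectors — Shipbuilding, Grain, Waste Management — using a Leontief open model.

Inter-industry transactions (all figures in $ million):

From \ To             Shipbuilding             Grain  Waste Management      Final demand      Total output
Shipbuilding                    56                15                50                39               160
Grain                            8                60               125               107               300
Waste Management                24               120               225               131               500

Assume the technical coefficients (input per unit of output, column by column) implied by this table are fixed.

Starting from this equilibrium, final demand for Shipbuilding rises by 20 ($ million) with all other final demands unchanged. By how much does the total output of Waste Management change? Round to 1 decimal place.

Δx_W = 13.7

Technical coefficients a_ij = z_ij / X_j:
  a_SS = 56/160 = 0.35, a_GS = 8/160 = 0.05, a_WS = 24/160 = 0.15
  a_SG = 15/300 = 0.05, a_GG = 60/300 = 0.20, a_WG = 120/300 = 0.40
  a_SW = 50/500 = 0.10, a_GW = 125/500 = 0.25, a_WW = 225/500 = 0.45
I − A =
  [   0.65    -0.05    -0.10]
  [  -0.05     0.80    -0.25]
  [  -0.15    -0.40     0.55]
Cofactors of I−A, C_ij = (−1)^(i+j)·(minor ij) (rows/columns in the sector order above):
  C_11 = (0.80)(0.55) − (-0.25)(-0.40) = 0.3400
  C_12 = −[(-0.05)(0.55) − (-0.25)(-0.15)] = 0.0650
  C_13 = (-0.05)(-0.40) − (0.80)(-0.15) = 0.1400
  C_21 = −[(-0.05)(0.55) − (-0.10)(-0.40)] = 0.0675
  C_22 = (0.65)(0.55) − (-0.10)(-0.15) = 0.3425
  C_23 = −[(0.65)(-0.40) − (-0.05)(-0.15)] = 0.2675
  C_31 = (-0.05)(-0.25) − (-0.10)(0.80) = 0.0925
  C_32 = −[(0.65)(-0.25) − (-0.10)(-0.05)] = 0.1675
  C_33 = (0.65)(0.80) − (-0.05)(-0.05) = 0.5175
det(I−A) = Σ_j (I−A)_1j·C_1j = (0.65)(0.3400) + (-0.05)(0.0650) + (-0.10)(0.1400) = 0.20375
adj(I−A) = Cᵀ =
  [ 0.3400   0.0675   0.0925]
  [ 0.0650   0.3425   0.1675]
  [ 0.1400   0.2675   0.5175]
(I − A)⁻¹ = adj(I−A) / det(I−A) ≈
  [   1.6687     0.3313     0.4540]
  [   0.3190     1.6810     0.8221]
  [   0.6871     1.3129     2.5399]
Δx = (I − A)⁻¹ Δd with Δd having +20 in the Shipbuilding component and 0 elsewhere.
So Δx_W = L_WS · (+20), where L_WS = adj(I−A)_WS / det(I−A) = 0.1400 / 0.20375.
Δx_W = 0.1400 × (+20) / 0.20375 = 2.80 / 0.20375 ≈ 13.7.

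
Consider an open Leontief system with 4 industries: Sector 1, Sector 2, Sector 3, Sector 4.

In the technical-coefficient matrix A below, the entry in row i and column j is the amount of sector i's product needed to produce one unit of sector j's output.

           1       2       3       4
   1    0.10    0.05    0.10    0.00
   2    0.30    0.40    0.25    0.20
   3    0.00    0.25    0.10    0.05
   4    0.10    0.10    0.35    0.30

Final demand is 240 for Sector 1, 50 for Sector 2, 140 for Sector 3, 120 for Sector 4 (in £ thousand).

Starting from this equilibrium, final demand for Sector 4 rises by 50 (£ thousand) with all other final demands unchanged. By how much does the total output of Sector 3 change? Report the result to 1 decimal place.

I − A =
  [   0.90    -0.05    -0.10     0.00]
  [  -0.30     0.60    -0.25    -0.20]
  [   0.00    -0.25     0.90    -0.05]
  [  -0.10    -0.10    -0.35     0.70]
Compute the cofactors C_ij = (−1)^(i+j)·(3×3 minor ij) of I−A; the adjugate is their transpose:
adj(I−A) = Cᵀ =
  [ 0.287000   0.048625   0.052250   0.017625]
  [ 0.203000   0.550750   0.243500   0.174750]
  [ 0.062000   0.162250   0.348500   0.071250]
  [ 0.101000   0.166750   0.216500   0.408750]
det(I−A) = Σ_j (I−A)_1j·C_1j = (0.90)(0.287000) + (-0.05)(0.203000) + (-0.10)(0.062000) + (0.00)(0.101000) = 0.24195
(I − A)⁻¹ = adj(I−A) / det(I−A) ≈
  [   1.1862     0.2010     0.2160     0.0728]
  [   0.8390     2.2763     1.0064     0.7223]
  [   0.2563     0.6706     1.4404     0.2945]
  [   0.4174     0.6892     0.8948     1.6894]
Δx = (I − A)⁻¹ Δd with Δd having +50 in the Sector 4 component and 0 elsewhere.
So Δx_3 = L_34 · (+50), where L_34 = adj(I−A)_34 / det(I−A) = 0.071250 / 0.24195.
Δx_3 = 0.071250 × (+50) / 0.24195 = 3.5625 / 0.24195 ≈ 14.7.

Δx_3 = 14.7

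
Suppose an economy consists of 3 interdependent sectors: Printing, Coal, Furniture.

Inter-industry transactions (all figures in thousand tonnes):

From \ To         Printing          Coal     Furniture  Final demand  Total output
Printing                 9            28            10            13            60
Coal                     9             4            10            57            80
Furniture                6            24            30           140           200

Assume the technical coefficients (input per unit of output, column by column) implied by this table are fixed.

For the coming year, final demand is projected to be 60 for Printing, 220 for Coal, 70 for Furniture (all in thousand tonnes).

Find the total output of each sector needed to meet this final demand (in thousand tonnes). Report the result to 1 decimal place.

x_P = 194.8, x_C = 273.0, x_F = 201.6

Technical coefficients a_ij = z_ij / X_j:
  a_PP = 9/60 = 0.15, a_CP = 9/60 = 0.15, a_FP = 6/60 = 0.10
  a_PC = 28/80 = 0.35, a_CC = 4/80 = 0.05, a_FC = 24/80 = 0.30
  a_PF = 10/200 = 0.05, a_CF = 10/200 = 0.05, a_FF = 30/200 = 0.15
I − A =
  [   0.85    -0.35    -0.05]
  [  -0.15     0.95    -0.05]
  [  -0.10    -0.30     0.85]
Cofactors of I−A, C_ij = (−1)^(i+j)·(minor ij) (rows/columns in the sector order above):
  C_11 = (0.95)(0.85) − (-0.05)(-0.30) = 0.7925
  C_12 = −[(-0.15)(0.85) − (-0.05)(-0.10)] = 0.1325
  C_13 = (-0.15)(-0.30) − (0.95)(-0.10) = 0.1400
  C_21 = −[(-0.35)(0.85) − (-0.05)(-0.30)] = 0.3125
  C_22 = (0.85)(0.85) − (-0.05)(-0.10) = 0.7175
  C_23 = −[(0.85)(-0.30) − (-0.35)(-0.10)] = 0.2900
  C_31 = (-0.35)(-0.05) − (-0.05)(0.95) = 0.0650
  C_32 = −[(0.85)(-0.05) − (-0.05)(-0.15)] = 0.0500
  C_33 = (0.85)(0.95) − (-0.35)(-0.15) = 0.7550
det(I−A) = Σ_j (I−A)_1j·C_1j = (0.85)(0.7925) + (-0.35)(0.1325) + (-0.05)(0.1400) = 0.62025
adj(I−A) = Cᵀ =
  [ 0.7925   0.3125   0.0650]
  [ 0.1325   0.7175   0.0500]
  [ 0.1400   0.2900   0.7550]
(I − A)⁻¹ = adj(I−A) / det(I−A) ≈
  [   1.2777     0.5038     0.1048]
  [   0.2136     1.1568     0.0806]
  [   0.2257     0.4676     1.2173]
x = (I − A)⁻¹ d = adj(I−A)·d / det(I−A), with det(I−A) = 0.62025:
  x_P = (0.7925·60 + 0.3125·220 + 0.0650·70) / 0.62025 = 120.85 / 0.62025 ≈ 194.8
  x_C = (0.1325·60 + 0.7175·220 + 0.0500·70) / 0.62025 = 169.30 / 0.62025 ≈ 273.0
  x_F = (0.1400·60 + 0.2900·220 + 0.7550·70) / 0.62025 = 125.05 / 0.62025 ≈ 201.6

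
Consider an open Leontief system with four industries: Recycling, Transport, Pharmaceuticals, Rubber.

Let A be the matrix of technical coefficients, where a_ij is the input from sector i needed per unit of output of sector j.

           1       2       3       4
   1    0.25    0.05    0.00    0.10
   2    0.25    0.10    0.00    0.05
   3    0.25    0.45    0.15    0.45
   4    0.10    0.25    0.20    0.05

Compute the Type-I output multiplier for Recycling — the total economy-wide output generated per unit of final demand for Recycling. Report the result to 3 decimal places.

I − A =
  [   0.75    -0.05     0.00    -0.10]
  [  -0.25     0.90     0.00    -0.05]
  [  -0.25    -0.45     0.85    -0.45]
  [  -0.10    -0.25    -0.20     0.95]
Compute the cofactors C_ij = (−1)^(i+j)·(3×3 minor ij) of I−A; the adjugate is their transpose:
adj(I−A) = Cᵀ =
  [ 0.630625   0.066125   0.018500   0.078625]
  [ 0.186125   0.524625   0.012500   0.053125]
  [ 0.388375   0.420875   0.604500   0.349375]
  [ 0.197125   0.233625   0.132500   0.563125]
det(I−A) = Σ_j (I−A)_1j·C_1j = (0.75)(0.630625) + (-0.05)(0.186125) + (0.00)(0.388375) + (-0.10)(0.197125) = 0.44395
(I − A)⁻¹ = adj(I−A) / det(I−A) ≈
  [   1.4205     0.1489     0.0417     0.1771]
  [   0.4192     1.1817     0.0282     0.1197]
  [   0.8748     0.9480     1.3616     0.7870]
  [   0.4440     0.5262     0.2985     1.2684]
The output multiplier for sector j is the column-j sum of the Leontief inverse (I − A)⁻¹ = adj(I−A) / det(I−A).
Column 1 of adj(I−A): (0.630625, 0.186125, 0.388375, 0.197125); det(I−A) = 0.44395.
m_1 = (0.630625 + 0.186125 + 0.388375 + 0.197125) / 0.44395 = 1.40225 / 0.44395 ≈ 3.159.

m_1 = 3.159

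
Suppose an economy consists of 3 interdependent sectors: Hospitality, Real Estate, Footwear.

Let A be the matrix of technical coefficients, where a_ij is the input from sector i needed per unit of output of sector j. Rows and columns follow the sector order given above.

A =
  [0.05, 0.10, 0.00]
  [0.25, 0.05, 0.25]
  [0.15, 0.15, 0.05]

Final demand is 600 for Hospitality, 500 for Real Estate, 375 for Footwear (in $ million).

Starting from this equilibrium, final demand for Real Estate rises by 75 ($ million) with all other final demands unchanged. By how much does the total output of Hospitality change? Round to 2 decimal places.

Δx_1 = 8.97

I − A =
  [   0.95    -0.10     0.00]
  [  -0.25     0.95    -0.25]
  [  -0.15    -0.15     0.95]
Cofactors of I−A, C_ij = (−1)^(i+j)·(minor ij) (rows/columns in the sector order above):
  C_11 = (0.95)(0.95) − (-0.25)(-0.15) = 0.8650
  C_12 = −[(-0.25)(0.95) − (-0.25)(-0.15)] = 0.2750
  C_13 = (-0.25)(-0.15) − (0.95)(-0.15) = 0.1800
  C_21 = −[(-0.10)(0.95) − (0.00)(-0.15)] = 0.0950
  C_22 = (0.95)(0.95) − (0.00)(-0.15) = 0.9025
  C_23 = −[(0.95)(-0.15) − (-0.10)(-0.15)] = 0.1575
  C_31 = (-0.10)(-0.25) − (0.00)(0.95) = 0.0250
  C_32 = −[(0.95)(-0.25) − (0.00)(-0.25)] = 0.2375
  C_33 = (0.95)(0.95) − (-0.10)(-0.25) = 0.8775
det(I−A) = Σ_j (I−A)_1j·C_1j = (0.95)(0.8650) + (-0.10)(0.2750) + (0.00)(0.1800) = 0.79425
adj(I−A) = Cᵀ =
  [ 0.8650   0.0950   0.0250]
  [ 0.2750   0.9025   0.2375]
  [ 0.1800   0.1575   0.8775]
(I − A)⁻¹ = adj(I−A) / det(I−A) ≈
  [   1.0891     0.1196     0.0315]
  [   0.3462     1.1363     0.2990]
  [   0.2266     0.1983     1.1048]
Δx = (I − A)⁻¹ Δd with Δd having +75 in the Real Estate component and 0 elsewhere.
So Δx_1 = L_12 · (+75), where L_12 = adj(I−A)_12 / det(I−A) = 0.0950 / 0.79425.
Δx_1 = 0.0950 × (+75) / 0.79425 = 7.125 / 0.79425 ≈ 8.97.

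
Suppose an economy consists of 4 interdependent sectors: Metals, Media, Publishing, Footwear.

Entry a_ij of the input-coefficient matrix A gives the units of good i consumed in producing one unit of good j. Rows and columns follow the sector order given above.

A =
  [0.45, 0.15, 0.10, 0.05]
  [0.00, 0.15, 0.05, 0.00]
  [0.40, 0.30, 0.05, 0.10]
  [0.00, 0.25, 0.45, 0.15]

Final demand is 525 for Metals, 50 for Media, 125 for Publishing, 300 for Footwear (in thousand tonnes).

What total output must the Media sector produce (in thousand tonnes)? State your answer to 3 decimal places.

I − A =
  [   0.55    -0.15    -0.10    -0.05]
  [   0.00     0.85    -0.05     0.00]
  [  -0.40    -0.30     0.95    -0.10]
  [   0.00    -0.25    -0.45     0.85]
Compute the cofactors C_ij = (−1)^(i+j)·(3×3 minor ij) of I−A; the adjugate is their transpose:
adj(I−A) = Cᵀ =
  [ 0.634125   0.161000   0.098375   0.048875]
  [ 0.017000   0.376375   0.023375   0.003750]
  [ 0.289000   0.210000   0.397375   0.063750]
  [ 0.158000   0.221875   0.217250   0.398875]
det(I−A) = Σ_j (I−A)_1j·C_1j = (0.55)(0.634125) + (-0.15)(0.017000) + (-0.10)(0.289000) + (-0.05)(0.158000) = 0.30941875
(I − A)⁻¹ = adj(I−A) / det(I−A) ≈
  [   2.0494     0.5203     0.3179     0.1580]
  [   0.0549     1.2164     0.0755     0.0121]
  [   0.9340     0.6787     1.2843     0.2060]
  [   0.5106     0.7171     0.7021     1.2891]
x = (I − A)⁻¹ d = adj(I−A)·d / det(I−A), with det(I−A) = 0.30941875:
  x_1 = (0.634125·525 + 0.161000·50 + 0.098375·125 + 0.048875·300) / 0.30941875 = 367.925 / 0.30941875 ≈ 1189.084
  x_2 = (0.017000·525 + 0.376375·50 + 0.023375·125 + 0.003750·300) / 0.30941875 = 31.790625 / 0.30941875 ≈ 102.743
  x_3 = (0.289000·525 + 0.210000·50 + 0.397375·125 + 0.063750·300) / 0.30941875 = 231.021875 / 0.30941875 ≈ 746.632
  x_4 = (0.158000·525 + 0.221875·50 + 0.217250·125 + 0.398875·300) / 0.30941875 = 240.8625 / 0.30941875 ≈ 778.435

x_2 = 102.743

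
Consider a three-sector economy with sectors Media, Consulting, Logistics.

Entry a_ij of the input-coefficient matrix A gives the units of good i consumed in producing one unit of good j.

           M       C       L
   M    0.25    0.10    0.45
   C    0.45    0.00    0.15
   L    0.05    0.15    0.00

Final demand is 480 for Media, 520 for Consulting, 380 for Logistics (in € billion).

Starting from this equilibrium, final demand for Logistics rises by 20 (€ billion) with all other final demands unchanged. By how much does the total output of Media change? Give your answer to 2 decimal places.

I − A =
  [   0.75    -0.10    -0.45]
  [  -0.45     1.00    -0.15]
  [  -0.05    -0.15     1.00]
Cofactors of I−A, C_ij = (−1)^(i+j)·(minor ij) (rows/columns in the sector order above):
  C_11 = (1.00)(1.00) − (-0.15)(-0.15) = 0.9775
  C_12 = −[(-0.45)(1.00) − (-0.15)(-0.05)] = 0.4575
  C_13 = (-0.45)(-0.15) − (1.00)(-0.05) = 0.1175
  C_21 = −[(-0.10)(1.00) − (-0.45)(-0.15)] = 0.1675
  C_22 = (0.75)(1.00) − (-0.45)(-0.05) = 0.7275
  C_23 = −[(0.75)(-0.15) − (-0.10)(-0.05)] = 0.1175
  C_31 = (-0.10)(-0.15) − (-0.45)(1.00) = 0.4650
  C_32 = −[(0.75)(-0.15) − (-0.45)(-0.45)] = 0.3150
  C_33 = (0.75)(1.00) − (-0.10)(-0.45) = 0.7050
det(I−A) = Σ_j (I−A)_1j·C_1j = (0.75)(0.9775) + (-0.10)(0.4575) + (-0.45)(0.1175) = 0.6345
adj(I−A) = Cᵀ =
  [ 0.9775   0.1675   0.4650]
  [ 0.4575   0.7275   0.3150]
  [ 0.1175   0.1175   0.7050]
(I − A)⁻¹ = adj(I−A) / det(I−A) ≈
  [   1.5406     0.2640     0.7329]
  [   0.7210     1.1466     0.4965]
  [   0.1852     0.1852     1.1111]
Δx = (I − A)⁻¹ Δd with Δd having +20 in the Logistics component and 0 elsewhere.
So Δx_M = L_ML · (+20), where L_ML = adj(I−A)_ML / det(I−A) = 0.4650 / 0.6345.
Δx_M = 0.4650 × (+20) / 0.6345 = 9.30 / 0.6345 ≈ 14.66.

Δx_M = 14.66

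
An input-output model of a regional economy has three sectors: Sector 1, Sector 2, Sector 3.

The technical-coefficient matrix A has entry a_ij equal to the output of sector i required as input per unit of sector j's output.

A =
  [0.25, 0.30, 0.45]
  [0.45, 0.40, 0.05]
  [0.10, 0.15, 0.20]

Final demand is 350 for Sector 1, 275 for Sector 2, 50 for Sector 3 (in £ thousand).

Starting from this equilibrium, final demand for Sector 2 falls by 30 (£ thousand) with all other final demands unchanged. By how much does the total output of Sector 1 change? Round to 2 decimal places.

I − A =
  [   0.75    -0.30    -0.45]
  [  -0.45     0.60    -0.05]
  [  -0.10    -0.15     0.80]
Cofactors of I−A, C_ij = (−1)^(i+j)·(minor ij) (rows/columns in the sector order above):
  C_11 = (0.60)(0.80) − (-0.05)(-0.15) = 0.4725
  C_12 = −[(-0.45)(0.80) − (-0.05)(-0.10)] = 0.3650
  C_13 = (-0.45)(-0.15) − (0.60)(-0.10) = 0.1275
  C_21 = −[(-0.30)(0.80) − (-0.45)(-0.15)] = 0.3075
  C_22 = (0.75)(0.80) − (-0.45)(-0.10) = 0.5550
  C_23 = −[(0.75)(-0.15) − (-0.30)(-0.10)] = 0.1425
  C_31 = (-0.30)(-0.05) − (-0.45)(0.60) = 0.2850
  C_32 = −[(0.75)(-0.05) − (-0.45)(-0.45)] = 0.2400
  C_33 = (0.75)(0.60) − (-0.30)(-0.45) = 0.3150
det(I−A) = Σ_j (I−A)_1j·C_1j = (0.75)(0.4725) + (-0.30)(0.3650) + (-0.45)(0.1275) = 0.1875
adj(I−A) = Cᵀ =
  [ 0.4725   0.3075   0.2850]
  [ 0.3650   0.5550   0.2400]
  [ 0.1275   0.1425   0.3150]
(I − A)⁻¹ = adj(I−A) / det(I−A) ≈
  [   2.5200     1.6400     1.5200]
  [   1.9467     2.9600     1.2800]
  [   0.6800     0.7600     1.6800]
Δx = (I − A)⁻¹ Δd with Δd having -30 in the Sector 2 component and 0 elsewhere.
So Δx_1 = L_12 · (-30), where L_12 = adj(I−A)_12 / det(I−A) = 0.3075 / 0.1875.
Δx_1 = 0.3075 × (-30) / 0.1875 = -9.225 / 0.1875 = -49.20.

Δx_1 = -49.20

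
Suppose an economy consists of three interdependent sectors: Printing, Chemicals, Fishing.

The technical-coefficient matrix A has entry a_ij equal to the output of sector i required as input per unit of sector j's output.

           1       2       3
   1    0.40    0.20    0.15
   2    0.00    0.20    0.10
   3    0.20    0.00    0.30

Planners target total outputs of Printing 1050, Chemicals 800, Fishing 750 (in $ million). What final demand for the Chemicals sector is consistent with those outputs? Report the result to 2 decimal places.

I − A =
  [   0.60    -0.20    -0.15]
  [   0.00     0.80    -0.10]
  [  -0.20     0.00     0.70]
d = (I − A) x:
  d_1 = (+0.60)·1050 + (-0.20)·800 + (-0.15)·750 = 357.50
  d_2 = (+0.00)·1050 + (+0.80)·800 + (-0.10)·750 = 565.00
  d_3 = (-0.20)·1050 + (+0.00)·800 + (+0.70)·750 = 315.00

d_2 = 565.00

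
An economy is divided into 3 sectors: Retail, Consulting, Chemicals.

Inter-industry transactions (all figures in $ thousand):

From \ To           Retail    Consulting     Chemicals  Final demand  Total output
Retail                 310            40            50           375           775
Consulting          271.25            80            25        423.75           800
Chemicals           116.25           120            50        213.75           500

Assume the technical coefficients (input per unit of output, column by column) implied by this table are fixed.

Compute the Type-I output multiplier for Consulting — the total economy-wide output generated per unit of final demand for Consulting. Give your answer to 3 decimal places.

Technical coefficients a_ij = z_ij / X_j:
  a_11 = 310/775 = 0.40, a_21 = 271.25/775 = 0.35, a_31 = 116.25/775 = 0.15
  a_12 = 40/800 = 0.05, a_22 = 80/800 = 0.10, a_32 = 120/800 = 0.15
  a_13 = 50/500 = 0.10, a_23 = 25/500 = 0.05, a_33 = 50/500 = 0.10
I − A =
  [   0.60    -0.05    -0.10]
  [  -0.35     0.90    -0.05]
  [  -0.15    -0.15     0.90]
Cofactors of I−A, C_ij = (−1)^(i+j)·(minor ij) (rows/columns in the sector order above):
  C_11 = (0.90)(0.90) − (-0.05)(-0.15) = 0.8025
  C_12 = −[(-0.35)(0.90) − (-0.05)(-0.15)] = 0.3225
  C_13 = (-0.35)(-0.15) − (0.90)(-0.15) = 0.1875
  C_21 = −[(-0.05)(0.90) − (-0.10)(-0.15)] = 0.0600
  C_22 = (0.60)(0.90) − (-0.10)(-0.15) = 0.5250
  C_23 = −[(0.60)(-0.15) − (-0.05)(-0.15)] = 0.0975
  C_31 = (-0.05)(-0.05) − (-0.10)(0.90) = 0.0925
  C_32 = −[(0.60)(-0.05) − (-0.10)(-0.35)] = 0.0650
  C_33 = (0.60)(0.90) − (-0.05)(-0.35) = 0.5225
det(I−A) = Σ_j (I−A)_1j·C_1j = (0.60)(0.8025) + (-0.05)(0.3225) + (-0.10)(0.1875) = 0.446625
adj(I−A) = Cᵀ =
  [ 0.8025   0.0600   0.0925]
  [ 0.3225   0.5250   0.0650]
  [ 0.1875   0.0975   0.5225]
(I − A)⁻¹ = adj(I−A) / det(I−A) ≈
  [   1.7968     0.1343     0.2071]
  [   0.7221     1.1755     0.1455]
  [   0.4198     0.2183     1.1699]
The output multiplier for sector j is the column-j sum of the Leontief inverse (I − A)⁻¹ = adj(I−A) / det(I−A).
Column 2 of adj(I−A): (0.0600, 0.5250, 0.0975); det(I−A) = 0.446625.
m_2 = (0.0600 + 0.5250 + 0.0975) / 0.446625 = 0.6825 / 0.446625 ≈ 1.528.

m_2 = 1.528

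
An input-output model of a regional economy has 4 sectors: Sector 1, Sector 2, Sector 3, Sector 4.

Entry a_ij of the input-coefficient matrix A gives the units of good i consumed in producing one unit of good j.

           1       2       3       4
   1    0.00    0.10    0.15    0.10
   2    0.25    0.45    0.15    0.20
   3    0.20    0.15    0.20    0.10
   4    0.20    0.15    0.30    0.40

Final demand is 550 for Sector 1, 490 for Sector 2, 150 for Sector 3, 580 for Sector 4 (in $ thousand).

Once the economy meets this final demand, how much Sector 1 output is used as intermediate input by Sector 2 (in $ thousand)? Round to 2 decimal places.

z_12 = 293.42

I − A =
  [   1.00    -0.10    -0.15    -0.10]
  [  -0.25     0.55    -0.15    -0.20]
  [  -0.20    -0.15     0.80    -0.10]
  [  -0.20    -0.15    -0.30     0.60]
Compute the cofactors C_ij = (−1)^(i+j)·(3×3 minor ij) of I−A; the adjugate is their transpose:
adj(I−A) = Cᵀ =
  [ 0.198750   0.077250   0.078750   0.072000]
  [ 0.177500   0.407000   0.183000   0.195750]
  [ 0.103250   0.119000   0.266250   0.101250]
  [ 0.162250   0.187000   0.205125   0.372375]
det(I−A) = Σ_j (I−A)_1j·C_1j = (1.00)(0.198750) + (-0.10)(0.177500) + (-0.15)(0.103250) + (-0.10)(0.162250) = 0.1492875
(I − A)⁻¹ = adj(I−A) / det(I−A) ≈
  [   1.3313     0.5175     0.5275     0.4823]
  [   1.1890     2.7263     1.2258     1.3112]
  [   0.6916     0.7971     1.7835     0.6782]
  [   1.0868     1.2526     1.3740     2.4943]
First solve x = (I − A)⁻¹ d = adj(I−A)·d / det(I−A); in particular x_2 = (0.177500·550 + 0.407000·490 + 0.183000·150 + 0.195750·580) / 0.1492875 = 438.04 / 0.1492875 ≈ 2934.2041.
Intermediate flow from 1 to 2: z_12 = a_12 · x_2 = 0.10 × 438.04 / 0.1492875 = 43.804 / 0.1492875 ≈ 293.42.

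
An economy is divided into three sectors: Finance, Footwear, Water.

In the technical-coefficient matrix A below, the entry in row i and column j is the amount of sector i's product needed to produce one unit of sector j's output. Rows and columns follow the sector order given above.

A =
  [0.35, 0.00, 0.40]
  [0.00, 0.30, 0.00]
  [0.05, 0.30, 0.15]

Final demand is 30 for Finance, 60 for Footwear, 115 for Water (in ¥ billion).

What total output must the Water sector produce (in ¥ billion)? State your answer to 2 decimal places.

I − A =
  [   0.65     0.00    -0.40]
  [   0.00     0.70     0.00]
  [  -0.05    -0.30     0.85]
Cofactors of I−A, C_ij = (−1)^(i+j)·(minor ij) (rows/columns in the sector order above):
  C_11 = (0.70)(0.85) − (0.00)(-0.30) = 0.5950
  C_12 = −[(0.00)(0.85) − (0.00)(-0.05)] = 0.0000
  C_13 = (0.00)(-0.30) − (0.70)(-0.05) = 0.0350
  C_21 = −[(0.00)(0.85) − (-0.40)(-0.30)] = 0.1200
  C_22 = (0.65)(0.85) − (-0.40)(-0.05) = 0.5325
  C_23 = −[(0.65)(-0.30) − (0.00)(-0.05)] = 0.1950
  C_31 = (0.00)(0.00) − (-0.40)(0.70) = 0.2800
  C_32 = −[(0.65)(0.00) − (-0.40)(0.00)] = 0.0000
  C_33 = (0.65)(0.70) − (0.00)(0.00) = 0.4550
det(I−A) = Σ_j (I−A)_1j·C_1j = (0.65)(0.5950) + (0.00)(0.0000) + (-0.40)(0.0350) = 0.37275
adj(I−A) = Cᵀ =
  [ 0.5950   0.1200   0.2800]
  [ 0.0000   0.5325   0.0000]
  [ 0.0350   0.1950   0.4550]
(I − A)⁻¹ = adj(I−A) / det(I−A) ≈
  [   1.5962     0.3219     0.7512]
  [   0.0000     1.4286     0.0000]
  [   0.0939     0.5231     1.2207]
x = (I − A)⁻¹ d = adj(I−A)·d / det(I−A), with det(I−A) = 0.37275:
  x_1 = (0.5950·30 + 0.1200·60 + 0.2800·115) / 0.37275 = 57.25 / 0.37275 ≈ 153.59
  x_2 = (0.0000·30 + 0.5325·60 + 0.0000·115) / 0.37275 = 31.95 / 0.37275 ≈ 85.71
  x_3 = (0.0350·30 + 0.1950·60 + 0.4550·115) / 0.37275 = 65.075 / 0.37275 ≈ 174.58

x_3 = 174.58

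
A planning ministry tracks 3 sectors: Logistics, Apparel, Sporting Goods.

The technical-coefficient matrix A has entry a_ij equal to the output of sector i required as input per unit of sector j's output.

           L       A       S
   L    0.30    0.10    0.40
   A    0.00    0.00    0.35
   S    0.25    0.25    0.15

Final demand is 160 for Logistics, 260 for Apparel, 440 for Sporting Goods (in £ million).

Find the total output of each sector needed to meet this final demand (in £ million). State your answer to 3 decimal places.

I − A =
  [   0.70    -0.10    -0.40]
  [   0.00     1.00    -0.35]
  [  -0.25    -0.25     0.85]
Cofactors of I−A, C_ij = (−1)^(i+j)·(minor ij) (rows/columns in the sector order above):
  C_11 = (1.00)(0.85) − (-0.35)(-0.25) = 0.7625
  C_12 = −[(0.00)(0.85) − (-0.35)(-0.25)] = 0.0875
  C_13 = (0.00)(-0.25) − (1.00)(-0.25) = 0.2500
  C_21 = −[(-0.10)(0.85) − (-0.40)(-0.25)] = 0.1850
  C_22 = (0.70)(0.85) − (-0.40)(-0.25) = 0.4950
  C_23 = −[(0.70)(-0.25) − (-0.10)(-0.25)] = 0.2000
  C_31 = (-0.10)(-0.35) − (-0.40)(1.00) = 0.4350
  C_32 = −[(0.70)(-0.35) − (-0.40)(0.00)] = 0.2450
  C_33 = (0.70)(1.00) − (-0.10)(0.00) = 0.7000
det(I−A) = Σ_j (I−A)_1j·C_1j = (0.70)(0.7625) + (-0.10)(0.0875) + (-0.40)(0.2500) = 0.4250
adj(I−A) = Cᵀ =
  [ 0.7625   0.1850   0.4350]
  [ 0.0875   0.4950   0.2450]
  [ 0.2500   0.2000   0.7000]
(I − A)⁻¹ = adj(I−A) / det(I−A) ≈
  [   1.7941     0.4353     1.0235]
  [   0.2059     1.1647     0.5765]
  [   0.5882     0.4706     1.6471]
x = (I − A)⁻¹ d = adj(I−A)·d / det(I−A), with det(I−A) = 0.4250:
  x_L = (0.7625·160 + 0.1850·260 + 0.4350·440) / 0.4250 = 361.50 / 0.4250 ≈ 850.588
  x_A = (0.0875·160 + 0.4950·260 + 0.2450·440) / 0.4250 = 250.50 / 0.4250 ≈ 589.412
  x_S = (0.2500·160 + 0.2000·260 + 0.7000·440) / 0.4250 = 400.00 / 0.4250 ≈ 941.176

x_L = 850.588, x_A = 589.412, x_S = 941.176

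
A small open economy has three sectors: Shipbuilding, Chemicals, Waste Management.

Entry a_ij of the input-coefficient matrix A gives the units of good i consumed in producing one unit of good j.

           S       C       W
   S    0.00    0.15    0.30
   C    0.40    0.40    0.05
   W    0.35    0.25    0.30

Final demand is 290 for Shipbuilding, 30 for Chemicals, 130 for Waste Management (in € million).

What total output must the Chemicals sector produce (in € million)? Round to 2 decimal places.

x_C = 467.72

I − A =
  [   1.00    -0.15    -0.30]
  [  -0.40     0.60    -0.05]
  [  -0.35    -0.25     0.70]
Cofactors of I−A, C_ij = (−1)^(i+j)·(minor ij) (rows/columns in the sector order above):
  C_11 = (0.60)(0.70) − (-0.05)(-0.25) = 0.4075
  C_12 = −[(-0.40)(0.70) − (-0.05)(-0.35)] = 0.2975
  C_13 = (-0.40)(-0.25) − (0.60)(-0.35) = 0.3100
  C_21 = −[(-0.15)(0.70) − (-0.30)(-0.25)] = 0.1800
  C_22 = (1.00)(0.70) − (-0.30)(-0.35) = 0.5950
  C_23 = −[(1.00)(-0.25) − (-0.15)(-0.35)] = 0.3025
  C_31 = (-0.15)(-0.05) − (-0.30)(0.60) = 0.1875
  C_32 = −[(1.00)(-0.05) − (-0.30)(-0.40)] = 0.1700
  C_33 = (1.00)(0.60) − (-0.15)(-0.40) = 0.5400
det(I−A) = Σ_j (I−A)_1j·C_1j = (1.00)(0.4075) + (-0.15)(0.2975) + (-0.30)(0.3100) = 0.269875
adj(I−A) = Cᵀ =
  [ 0.4075   0.1800   0.1875]
  [ 0.2975   0.5950   0.1700]
  [ 0.3100   0.3025   0.5400]
(I − A)⁻¹ = adj(I−A) / det(I−A) ≈
  [   1.5100     0.6670     0.6948]
  [   1.1024     2.2047     0.6299]
  [   1.1487     1.1209     2.0009]
x = (I − A)⁻¹ d = adj(I−A)·d / det(I−A), with det(I−A) = 0.269875:
  x_S = (0.4075·290 + 0.1800·30 + 0.1875·130) / 0.269875 = 147.95 / 0.269875 ≈ 548.22
  x_C = (0.2975·290 + 0.5950·30 + 0.1700·130) / 0.269875 = 126.225 / 0.269875 ≈ 467.72
  x_W = (0.3100·290 + 0.3025·30 + 0.5400·130) / 0.269875 = 169.175 / 0.269875 ≈ 626.86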